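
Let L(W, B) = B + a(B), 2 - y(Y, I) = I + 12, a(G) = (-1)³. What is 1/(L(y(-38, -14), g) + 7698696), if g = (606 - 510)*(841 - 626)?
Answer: 1/7719335 ≈ 1.2954e-7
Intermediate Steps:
a(G) = -1
y(Y, I) = -10 - I (y(Y, I) = 2 - (I + 12) = 2 - (12 + I) = 2 + (-12 - I) = -10 - I)
g = 20640 (g = 96*215 = 20640)
L(W, B) = -1 + B (L(W, B) = B - 1 = -1 + B)
1/(L(y(-38, -14), g) + 7698696) = 1/((-1 + 20640) + 7698696) = 1/(20639 + 7698696) = 1/7719335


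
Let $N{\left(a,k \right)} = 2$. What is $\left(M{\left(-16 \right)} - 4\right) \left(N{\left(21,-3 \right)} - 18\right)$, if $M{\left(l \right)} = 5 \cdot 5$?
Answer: $-336$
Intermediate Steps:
$M{\left(l \right)} = 25$
$\left(M{\left(-16 \right)} - 4\right) \left(N{\left(21,-3 \right)} - 18\right) = \left(25 - 4\right) \left(2 - 18\right) = 21 \left(-16\right) = -336$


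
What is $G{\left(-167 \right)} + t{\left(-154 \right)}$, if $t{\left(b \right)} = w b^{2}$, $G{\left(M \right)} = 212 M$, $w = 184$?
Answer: $4328340$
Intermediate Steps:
$t{\left(b \right)} = 184 b^{2}$
$G{\left(-167 \right)} + t{\left(-154 \right)} = 212 \left(-167\right) + 184 \left(-154\right)^{2} = -35404 + 184 \cdot 23716 = -35404 + 4363744 = 4328340$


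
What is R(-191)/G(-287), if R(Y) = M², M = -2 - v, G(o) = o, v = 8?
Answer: -100/287 ≈ -0.34843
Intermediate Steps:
M = -10 (M = -2 - 1*8 = -2 - 8 = -10)
R(Y) = 100 (R(Y) = (-10)² = 100)
R(-191)/G(-287) = 100/(-287) = 100*(-1/287) = -100/287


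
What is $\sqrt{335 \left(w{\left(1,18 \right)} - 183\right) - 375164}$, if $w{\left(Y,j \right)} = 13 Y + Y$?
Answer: $i \sqrt{431779} \approx 657.1 i$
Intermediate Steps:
$w{\left(Y,j \right)} = 14 Y$
$\sqrt{335 \left(w{\left(1,18 \right)} - 183\right) - 375164} = \sqrt{335 \left(14 \cdot 1 - 183\right) - 375164} = \sqrt{335 \left(14 - 183\right) - 375164} = \sqrt{335 \left(-169\right) - 375164} = \sqrt{-56615 - 375164} = \sqrt{-431779} = i \sqrt{431779}$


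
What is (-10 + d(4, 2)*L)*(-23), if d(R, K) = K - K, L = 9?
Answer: 230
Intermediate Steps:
d(R, K) = 0
(-10 + d(4, 2)*L)*(-23) = (-10 + 0*9)*(-23) = (-10 + 0)*(-23) = -10*(-23) = 230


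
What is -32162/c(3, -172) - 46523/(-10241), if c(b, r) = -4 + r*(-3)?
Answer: -152775633/2621696 ≈ -58.274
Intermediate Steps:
c(b, r) = -4 - 3*r
-32162/c(3, -172) - 46523/(-10241) = -32162/(-4 - 3*(-172)) - 46523/(-10241) = -32162/(-4 + 516) - 46523*(-1/10241) = -32162/512 + 46523/10241 = -32162*1/512 + 46523/10241 = -16081/256 + 46523/10241 = -152775633/2621696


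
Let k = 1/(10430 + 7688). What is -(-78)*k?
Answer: 39/9059 ≈ 0.0043051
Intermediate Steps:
k = 1/18118 ≈ 5.5194e-5
-(-78)*k = -(-78)/18118 = -1*(-39/9059) = 39/9059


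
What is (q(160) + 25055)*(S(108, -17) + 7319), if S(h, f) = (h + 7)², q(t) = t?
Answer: 518016960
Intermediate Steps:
S(h, f) = (7 + h)²
(q(160) + 25055)*(S(108, -17) + 7319) = (160 + 25055)*((7 + 108)² + 7319) = 25215*(115² + 7319) = 25215*(13225 + 7319) = 25215*20544 = 518016960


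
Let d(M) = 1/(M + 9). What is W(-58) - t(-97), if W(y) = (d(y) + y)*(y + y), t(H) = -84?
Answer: 333904/49 ≈ 6814.4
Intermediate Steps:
d(M) = 1/(9 + M)
W(y) = 2*y*(y + 1/(9 + y)) (W(y) = (1/(9 + y) + y)*(y + y) = (y + 1/(9 + y))*(2*y) = 2*y*(y + 1/(9 + y)))
W(-58) - t(-97) = 2*(-58)*(1 - 58*(9 - 58))/(9 - 58) - 1*(-84) = 2*(-58)*(1 - 58*(-49))/(-49) + 84 = 2*(-58)*(-1/49)*(1 + 2842) + 84 = 2*(-58)*(-1/49)*2843 + 84 = 329788/49 + 84 = 333904/49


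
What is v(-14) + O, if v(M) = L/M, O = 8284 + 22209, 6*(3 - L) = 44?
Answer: 1280719/42 ≈ 30493.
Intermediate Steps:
L = -13/3 (L = 3 - ⅙*44 = 3 - 22/3 = -13/3 ≈ -4.3333)
O = 30493
v(M) = -13/(3*M)
v(-14) + O = -13/3/(-14) + 30493 = -13/3*(-1/14) + 30493 = 13/42 + 30493 = 1280719/42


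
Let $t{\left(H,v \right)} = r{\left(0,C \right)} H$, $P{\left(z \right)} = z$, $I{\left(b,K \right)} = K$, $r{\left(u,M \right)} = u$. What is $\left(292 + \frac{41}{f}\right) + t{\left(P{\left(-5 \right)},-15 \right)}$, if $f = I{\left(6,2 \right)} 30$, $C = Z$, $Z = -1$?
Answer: $\frac{17561}{60} \approx 292.68$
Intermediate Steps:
$C = -1$
$f = 60$ ($f = 2 \cdot 30 = 60$)
$t{\left(H,v \right)} = 0$ ($t{\left(H,v \right)} = 0 H = 0$)
$\left(292 + \frac{41}{f}\right) + t{\left(P{\left(-5 \right)},-15 \right)} = \left(292 + \frac{41}{60}\right) + 0 = \frac{17561}{60} + 0 = \frac{17561}{60}$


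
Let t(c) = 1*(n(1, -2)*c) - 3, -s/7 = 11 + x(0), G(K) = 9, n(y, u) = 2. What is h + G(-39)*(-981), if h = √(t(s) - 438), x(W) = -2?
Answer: -8829 + 9*I*√7 ≈ -8829.0 + 23.812*I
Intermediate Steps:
s = -63 (s = -7*(11 - 2) = -7*9 = -63)
t(c) = -3 + 2*c (t(c) = 1*(2*c) - 3 = 2*c - 3 = -3 + 2*c)
h = 9*I*√7 (h = √((-3 + 2*(-63)) - 438) = √((-3 - 126) - 438) = √(-129 - 438) = √(-567) = 9*I*√7 ≈ 23.812*I)
h + G(-39)*(-981) = 9*I*√7 + 9*(-981) = 9*I*√7 - 8829 = -8829 + 9*I*√7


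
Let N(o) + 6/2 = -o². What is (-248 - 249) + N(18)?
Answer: -824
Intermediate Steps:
N(o) = -3 - o²
(-248 - 249) + N(18) = (-248 - 249) + (-3 - 1*18²) = -497 + (-3 - 1*324) = -497 + (-3 - 324) = -497 - 327 = -824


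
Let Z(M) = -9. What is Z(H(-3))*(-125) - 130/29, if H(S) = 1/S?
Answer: 32495/29 ≈ 1120.5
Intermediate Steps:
Z(H(-3))*(-125) - 130/29 = -9*(-125) - 130/29 = 1125 - 130*1/29 = 1125 - 130/29 = 32495/29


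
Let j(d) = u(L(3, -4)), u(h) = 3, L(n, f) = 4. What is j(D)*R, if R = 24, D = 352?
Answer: 72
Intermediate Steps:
j(d) = 3
j(D)*R = 3*24 = 72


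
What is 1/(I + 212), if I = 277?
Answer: 1/489 ≈ 0.0020450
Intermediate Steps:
1/(I + 212) = 1/(277 + 212) = 1/489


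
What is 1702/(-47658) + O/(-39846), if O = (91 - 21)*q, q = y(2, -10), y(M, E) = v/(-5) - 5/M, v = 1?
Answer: -9801755/316496778 ≈ -0.030970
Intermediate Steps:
y(M, E) = -⅕ - 5/M (y(M, E) = 1/(-5) - 5/M = 1*(-⅕) - 5/M = -⅕ - 5/M)
q = -27/10 (q = (⅕)*(-25 - 1*2)/2 = (⅕)*(½)*(-25 - 2) = (⅕)*(½)*(-27) = -27/10 ≈ -2.7000)
O = -189 (O = (91 - 21)*(-27/10) = 70*(-27/10) = -189)
1702/(-47658) + O/(-39846) = 1702/(-47658) - 189/(-39846) = 1702*(-1/47658) - 189*(-1/39846) = -851/23829 + 63/13282 = -9801755/316496778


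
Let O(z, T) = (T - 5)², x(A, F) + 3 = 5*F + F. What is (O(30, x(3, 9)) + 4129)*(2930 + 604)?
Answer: 22069830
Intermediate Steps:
x(A, F) = -3 + 6*F (x(A, F) = -3 + (5*F + F) = -3 + 6*F)
O(z, T) = (-5 + T)²
(O(30, x(3, 9)) + 4129)*(2930 + 604) = ((-5 + (-3 + 6*9))² + 4129)*(2930 + 604) = ((-5 + (-3 + 54))² + 4129)*3534 = ((-5 + 51)² + 4129)*3534 = (46² + 4129)*3534 = (2116 + 4129)*3534 = 6245*3534 = 22069830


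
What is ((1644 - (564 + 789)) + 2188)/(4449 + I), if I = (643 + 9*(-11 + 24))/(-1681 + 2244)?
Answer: 1395677/2505547 ≈ 0.55703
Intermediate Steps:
I = 760/563 (I = (643 + 9*13)/563 = (643 + 117)*(1/563) = 760*(1/563) = 760/563 ≈ 1.3499)
((1644 - (564 + 789)) + 2188)/(4449 + I) = ((1644 - (564 + 789)) + 2188)/(4449 + 760/563) = ((1644 - 1*1353) + 2188)/(2505547/563) = ((1644 - 1353) + 2188)*(563/2505547) = (291 + 2188)*(563/2505547) = 2479*(563/2505547) = 1395677/2505547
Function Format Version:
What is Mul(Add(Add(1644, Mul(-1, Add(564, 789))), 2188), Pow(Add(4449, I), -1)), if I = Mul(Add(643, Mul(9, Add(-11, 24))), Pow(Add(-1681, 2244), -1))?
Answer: Rational(1395677, 2505547) ≈ 0.55703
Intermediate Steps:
I = Rational(760, 563) (I = Mul(Add(643, Mul(9, 13)), Pow(563, -1)) = Mul(Add(643, 117), Rational(1, 563)) = Mul(760, Rational(1, 563)) = Rational(760, 563) ≈ 1.3499)
Mul(Add(Add(1644, Mul(-1, Add(564, 789))), 2188), Pow(Add(4449, I), -1)) = Mul(Add(Add(1644, Mul(-1, Add(564, 789))), 2188), Pow(Add(4449, Rational(760, 563)), -1)) = Mul(Add(Add(1644, Mul(-1, 1353)), 2188), Pow(Rational(2505547, 563), -1)) = Mul(Add(Add(1644, -1353), 2188), Rational(563, 2505547)) = Mul(Add(291, 2188), Rational(563, 2505547)) = Mul(2479, Rational(563, 2505547)) = Rational(1395677, 2505547)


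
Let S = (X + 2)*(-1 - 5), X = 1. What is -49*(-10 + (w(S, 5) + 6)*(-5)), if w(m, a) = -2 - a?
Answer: 245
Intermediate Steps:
S = -18 (S = (1 + 2)*(-1 - 5) = 3*(-6) = -18)
-49*(-10 + (w(S, 5) + 6)*(-5)) = -49*(-10 + ((-2 - 1*5) + 6)*(-5)) = -49*(-10 + ((-2 - 5) + 6)*(-5)) = -49*(-10 + (-7 + 6)*(-5)) = -49*(-10 - 1*(-5)) = -49*(-10 + 5) = -49*(-5) = 245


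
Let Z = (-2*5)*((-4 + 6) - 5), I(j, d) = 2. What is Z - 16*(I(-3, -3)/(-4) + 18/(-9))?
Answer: 70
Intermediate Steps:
Z = 30 (Z = -10*(2 - 5) = -10*(-3) = 30)
Z - 16*(I(-3, -3)/(-4) + 18/(-9)) = 30 - 16*(2/(-4) + 18/(-9)) = 30 - 16*(2*(-1/4) + 18*(-1/9)) = 30 - 16*(-1/2 - 2) = 30 - 16*(-5/2) = 30 + 40 = 70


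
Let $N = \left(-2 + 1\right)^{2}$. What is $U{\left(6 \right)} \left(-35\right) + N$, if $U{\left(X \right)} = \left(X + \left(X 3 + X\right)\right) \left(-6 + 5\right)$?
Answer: $1051$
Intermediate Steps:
$U{\left(X \right)} = - 5 X$ ($U{\left(X \right)} = \left(X + \left(3 X + X\right)\right) \left(-1\right) = \left(X + 4 X\right) \left(-1\right) = 5 X \left(-1\right) = - 5 X$)
$N = 1$ ($N = \left(-1\right)^{2} = 1$)
$U{\left(6 \right)} \left(-35\right) + N = \left(-5\right) 6 \left(-35\right) + 1 = \left(-30\right) \left(-35\right) + 1 = 1050 + 1 = 1051$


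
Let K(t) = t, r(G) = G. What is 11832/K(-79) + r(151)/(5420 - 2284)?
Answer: -37093223/247744 ≈ -149.72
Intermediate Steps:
11832/K(-79) + r(151)/(5420 - 2284) = 11832/(-79) + 151/(5420 - 2284) = 11832*(-1/79) + 151/3136 = -11832/79 + 151*(1/3136) = -11832/79 + 151/3136 = -37093223/247744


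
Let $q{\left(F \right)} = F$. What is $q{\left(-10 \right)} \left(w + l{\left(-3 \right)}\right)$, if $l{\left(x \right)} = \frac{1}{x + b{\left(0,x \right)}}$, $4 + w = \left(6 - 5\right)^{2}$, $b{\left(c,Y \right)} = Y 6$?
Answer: $\frac{640}{21} \approx 30.476$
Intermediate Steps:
$b{\left(c,Y \right)} = 6 Y$
$w = -3$ ($w = -4 + \left(6 - 5\right)^{2} = -4 + 1^{2} = -4 + 1 = -3$)
$l{\left(x \right)} = \frac{1}{7 x}$ ($l{\left(x \right)} = \frac{1}{x + 6 x} = \frac{1}{7 x}$)
$q{\left(-10 \right)} \left(w + l{\left(-3 \right)}\right) = - 10 \left(-3 + \frac{1}{7 \left(-3\right)}\right) = - 10 \left(-3 + \frac{1}{7} \left(- \frac{1}{3}\right)\right) = - 10 \left(-3 - \frac{1}{21}\right) = \left(-10\right) \left(- \frac{64}{21}\right) = \frac{640}{21}$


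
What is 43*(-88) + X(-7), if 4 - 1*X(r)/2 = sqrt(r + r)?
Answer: -3776 - 2*I*sqrt(14) ≈ -3776.0 - 7.4833*I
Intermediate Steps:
X(r) = 8 - 2*sqrt(2)*sqrt(r) (X(r) = 8 - 2*sqrt(r + r) = 8 - 2*sqrt(2)*sqrt(r))
43*(-88) + X(-7) = 43*(-88) + (8 - 2*sqrt(2)*sqrt(-7)) = -3784 + (8 - 2*sqrt(2)*I*sqrt(7)) = -3784 + (8 - 2*I*sqrt(14)) = -3776 - 2*I*sqrt(14)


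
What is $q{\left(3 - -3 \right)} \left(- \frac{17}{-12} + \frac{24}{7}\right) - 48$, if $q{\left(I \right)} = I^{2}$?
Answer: $\frac{885}{7} \approx 126.43$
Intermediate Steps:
$q{\left(3 - -3 \right)} \left(- \frac{17}{-12} + \frac{24}{7}\right) - 48 = \left(3 - -3\right)^{2} \left(- \frac{17}{-12} + \frac{24}{7}\right) - 48 = \left(3 + 3\right)^{2} \left(\left(-17\right) \left(- \frac{1}{12}\right) + 24 \cdot \frac{1}{7}\right) - 48 = 6^{2} \left(\frac{17}{12} + \frac{24}{7}\right) - 48 = 36 \cdot \frac{407}{84} - 48 = \frac{1221}{7} - 48 = \frac{885}{7}$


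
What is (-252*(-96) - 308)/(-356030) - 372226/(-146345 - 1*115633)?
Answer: 31566635057/23318006835 ≈ 1.3537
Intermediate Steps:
(-252*(-96) - 308)/(-356030) - 372226/(-146345 - 1*115633) = (24192 - 308)*(-1/356030) - 372226/(-146345 - 115633) = 23884*(-1/356030) - 372226/(-261978) = -11942/178015 - 372226*(-1/261978) = -11942/178015 + 186113/130989 = 31566635057/23318006835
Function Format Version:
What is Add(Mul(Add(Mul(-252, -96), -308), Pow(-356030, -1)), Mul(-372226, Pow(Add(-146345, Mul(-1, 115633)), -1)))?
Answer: Rational(31566635057, 23318006835) ≈ 1.3537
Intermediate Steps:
Add(Mul(Add(Mul(-252, -96), -308), Pow(-356030, -1)), Mul(-372226, Pow(Add(-146345, Mul(-1, 115633)), -1))) = Add(Mul(Add(24192, -308), Rational(-1, 356030)), Mul(-372226, Pow(Add(-146345, -115633), -1))) = Add(Mul(23884, Rational(-1, 356030)), Mul(-372226, Pow(-261978, -1))) = Add(Rational(-11942, 178015), Mul(-372226, Rational(-1, 261978))) = Add(Rational(-11942, 178015), Rational(186113, 130989)) = Rational(31566635057, 23318006835)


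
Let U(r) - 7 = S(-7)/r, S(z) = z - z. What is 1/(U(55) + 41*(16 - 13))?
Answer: 1/130 ≈ 0.0076923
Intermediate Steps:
S(z) = 0
U(r) = 7 (U(r) = 7 + 0/r = 7 + 0 = 7)
1/(U(55) + 41*(16 - 13)) = 1/(7 + 41*(16 - 13)) = 1/(7 + 41*3) = 1/(7 + 123) = 1/130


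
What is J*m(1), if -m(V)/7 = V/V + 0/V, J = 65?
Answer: -455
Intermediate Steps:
m(V) = -7 (m(V) = -7*(V/V + 0/V) = -7*(1 + 0) = -7*1 = -7)
J*m(1) = 65*(-7) = -455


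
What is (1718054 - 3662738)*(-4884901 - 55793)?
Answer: 9608088570696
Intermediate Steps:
(1718054 - 3662738)*(-4884901 - 55793) = -1944684*(-4940694) = 9608088570696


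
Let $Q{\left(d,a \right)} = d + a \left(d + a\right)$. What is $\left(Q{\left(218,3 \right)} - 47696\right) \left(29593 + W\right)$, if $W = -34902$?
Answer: $248540835$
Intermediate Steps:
$Q{\left(d,a \right)} = d + a \left(a + d\right)$
$\left(Q{\left(218,3 \right)} - 47696\right) \left(29593 + W\right) = \left(\left(218 + 3^{2} + 3 \cdot 218\right) - 47696\right) \left(29593 - 34902\right) = \left(\left(218 + 9 + 654\right) - 47696\right) \left(-5309\right) = \left(881 - 47696\right) \left(-5309\right) = \left(-46815\right) \left(-5309\right) = 248540835$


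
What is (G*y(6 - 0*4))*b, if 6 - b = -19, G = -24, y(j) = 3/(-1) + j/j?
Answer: 1200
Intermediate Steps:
y(j) = -2 (y(j) = 3*(-1) + 1 = -3 + 1 = -2)
b = 25 (b = 6 - 1*(-19) = 6 + 19 = 25)
(G*y(6 - 0*4))*b = -24*(-2)*25 = 48*25 = 1200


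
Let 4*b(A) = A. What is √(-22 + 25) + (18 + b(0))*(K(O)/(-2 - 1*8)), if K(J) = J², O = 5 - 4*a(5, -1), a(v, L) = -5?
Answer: -1125 + √3 ≈ -1123.3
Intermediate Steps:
b(A) = A/4
O = 25 (O = 5 - 4*(-5) = 5 + 20 = 25)
√(-22 + 25) + (18 + b(0))*(K(O)/(-2 - 1*8)) = √(-22 + 25) + (18 + (¼)*0)*(25²/(-2 - 1*8)) = √3 + (18 + 0)*(625/(-2 - 8)) = √3 + 18*(625/(-10)) = √3 + 18*(625*(-⅒)) = √3 + 18*(-125/2) = √3 - 1125 = -1125 + √3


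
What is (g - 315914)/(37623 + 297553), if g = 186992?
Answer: -64461/167588 ≈ -0.38464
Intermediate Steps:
(g - 315914)/(37623 + 297553) = (186992 - 315914)/(37623 + 297553) = -128922/335176 = -128922*1/335176 = -64461/167588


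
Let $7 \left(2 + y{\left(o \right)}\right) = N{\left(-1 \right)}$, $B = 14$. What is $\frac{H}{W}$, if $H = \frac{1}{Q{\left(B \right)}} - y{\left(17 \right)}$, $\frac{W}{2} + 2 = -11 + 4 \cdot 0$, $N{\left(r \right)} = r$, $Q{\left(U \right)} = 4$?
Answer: $- \frac{67}{728} \approx -0.092033$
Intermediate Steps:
$y{\left(o \right)} = - \frac{15}{7}$ ($y{\left(o \right)} = -2 + \frac{1}{7} \left(-1\right) = -2 - \frac{1}{7} = - \frac{15}{7}$)
$W = -26$ ($W = -4 + 2 \left(-11 + 4 \cdot 0\right) = -4 + 2 \left(-11 + 0\right) = -4 + 2 \left(-11\right) = -4 - 22 = -26$)
$H = \frac{67}{28}$ ($H = \frac{1}{4} - - \frac{15}{7} = \frac{1}{4} + \frac{15}{7} = \frac{67}{28} \approx 2.3929$)
$\frac{H}{W} = \frac{67}{28 \left(-26\right)} = \frac{67}{28} \left(- \frac{1}{26}\right) = - \frac{67}{728}$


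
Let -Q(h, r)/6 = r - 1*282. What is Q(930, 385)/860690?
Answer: -309/430345 ≈ -0.00071803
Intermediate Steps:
Q(h, r) = 1692 - 6*r (Q(h, r) = -6*(r - 1*282) = -6*(r - 282) = -6*(-282 + r) = 1692 - 6*r)
Q(930, 385)/860690 = (1692 - 6*385)/860690 = (1692 - 2310)*(1/860690) = -618*1/860690 = -309/430345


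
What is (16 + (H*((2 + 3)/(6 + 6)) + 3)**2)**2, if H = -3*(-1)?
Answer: 297025/256 ≈ 1160.3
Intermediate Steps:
H = 3
(16 + (H*((2 + 3)/(6 + 6)) + 3)**2)**2 = (16 + (3*((2 + 3)/(6 + 6)) + 3)**2)**2 = (16 + (3*(5/12) + 3)**2)**2 = (16 + (5/4 + 3)**2)**2 = (16 + (17/4)**2)**2 = (16 + 289/16)**2 = (545/16)**2 = 297025/256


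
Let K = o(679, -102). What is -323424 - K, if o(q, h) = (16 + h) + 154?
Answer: -323492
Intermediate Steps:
o(q, h) = 170 + h
K = 68 (K = 170 - 102 = 68)
-323424 - K = -323424 - 1*68 = -323424 - 68 = -323492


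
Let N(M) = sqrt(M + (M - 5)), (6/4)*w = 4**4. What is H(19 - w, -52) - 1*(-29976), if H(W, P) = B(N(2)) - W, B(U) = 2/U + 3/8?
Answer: 723073/24 - 2*I ≈ 30128.0 - 2.0*I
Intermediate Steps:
w = 512/3 (w = (2/3)*4**4 = (2/3)*256 = 512/3 ≈ 170.67)
N(M) = sqrt(-5 + 2*M) (N(M) = sqrt(M + (-5 + M)) = sqrt(-5 + 2*M))
B(U) = 3/8 + 2/U (B(U) = 2/U + 3*(1/8) = 2/U + 3/8 = 3/8 + 2/U)
H(W, P) = 3/8 - W - 2*I (H(W, P) = (3/8 + 2/(sqrt(-5 + 2*2))) - W = (3/8 + 2/(sqrt(-5 + 4))) - W = (3/8 + 2/(sqrt(-1))) - W = (3/8 + 2/I) - W = (3/8 + 2*(-I)) - W = (3/8 - 2*I) - W = 3/8 - W - 2*I)
H(19 - w, -52) - 1*(-29976) = (3/8 - (19 - 1*512/3) - 2*I) - 1*(-29976) = (3/8 - (19 - 512/3) - 2*I) + 29976 = (3/8 - 1*(-455/3) - 2*I) + 29976 = (3/8 + 455/3 - 2*I) + 29976 = (3649/24 - 2*I) + 29976 = 723073/24 - 2*I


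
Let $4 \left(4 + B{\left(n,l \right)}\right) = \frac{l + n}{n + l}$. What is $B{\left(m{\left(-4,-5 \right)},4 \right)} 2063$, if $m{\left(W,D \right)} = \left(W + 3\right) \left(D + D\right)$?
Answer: $- \frac{30945}{4} \approx -7736.3$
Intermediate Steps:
$m{\left(W,D \right)} = 2 D \left(3 + W\right)$ ($m{\left(W,D \right)} = \left(3 + W\right) 2 D = 2 D \left(3 + W\right)$)
$B{\left(n,l \right)} = - \frac{15}{4}$ ($B{\left(n,l \right)} = -4 + \frac{\left(l + n\right) \frac{1}{n + l}}{4} = -4 + \frac{\left(l + n\right) \frac{1}{l + n}}{4} = -4 + \frac{1}{4} \cdot 1 = -4 + \frac{1}{4} = - \frac{15}{4}$)
$B{\left(m{\left(-4,-5 \right)},4 \right)} 2063 = \left(- \frac{15}{4}\right) 2063 = - \frac{30945}{4}$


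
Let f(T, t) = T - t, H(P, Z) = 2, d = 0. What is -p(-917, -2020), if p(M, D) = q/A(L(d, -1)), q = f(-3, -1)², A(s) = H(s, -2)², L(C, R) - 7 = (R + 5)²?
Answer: -1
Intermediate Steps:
L(C, R) = 7 + (5 + R)² (L(C, R) = 7 + (R + 5)² = 7 + (5 + R)²)
A(s) = 4 (A(s) = 2² = 4)
q = 4 (q = (-3 - 1*(-1))² = (-3 + 1)² = (-2)² = 4)
p(M, D) = 1 (p(M, D) = 4/4 = 4*(¼) = 1)
-p(-917, -2020) = -1*1 = -1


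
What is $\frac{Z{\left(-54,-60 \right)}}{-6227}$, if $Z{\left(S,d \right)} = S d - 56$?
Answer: $- \frac{3184}{6227} \approx -0.51132$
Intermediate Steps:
$Z{\left(S,d \right)} = -56 + S d$
$\frac{Z{\left(-54,-60 \right)}}{-6227} = \frac{-56 - -3240}{-6227} = \left(-56 + 3240\right) \left(- \frac{1}{6227}\right) = 3184 \left(- \frac{1}{6227}\right) = - \frac{3184}{6227}$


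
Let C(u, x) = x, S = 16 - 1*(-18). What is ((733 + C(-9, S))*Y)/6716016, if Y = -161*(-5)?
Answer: 617435/6716016 ≈ 0.091935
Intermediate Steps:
S = 34 (S = 16 + 18 = 34)
Y = 805
((733 + C(-9, S))*Y)/6716016 = ((733 + 34)*805)/6716016 = (767*805)*(1/6716016) = 617435*(1/6716016) = 617435/6716016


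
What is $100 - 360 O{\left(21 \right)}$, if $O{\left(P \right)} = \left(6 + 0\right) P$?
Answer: $-45260$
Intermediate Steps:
$O{\left(P \right)} = 6 P$
$100 - 360 O{\left(21 \right)} = 100 - 360 \cdot 6 \cdot 21 = 100 - 45360 = -45260$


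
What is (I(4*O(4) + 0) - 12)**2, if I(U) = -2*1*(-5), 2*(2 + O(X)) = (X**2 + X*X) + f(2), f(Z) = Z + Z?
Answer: 4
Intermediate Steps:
f(Z) = 2*Z
O(X) = X**2 (O(X) = -2 + ((X**2 + X*X) + 2*2)/2 = -2 + ((X**2 + X**2) + 4)/2 = -2 + (2*X**2 + 4)/2 = -2 + (4 + 2*X**2)/2 = -2 + (2 + X**2) = X**2)
I(U) = 10 (I(U) = -2*(-5) = 10)
(I(4*O(4) + 0) - 12)**2 = (10 - 12)**2 = (-2)**2 = 4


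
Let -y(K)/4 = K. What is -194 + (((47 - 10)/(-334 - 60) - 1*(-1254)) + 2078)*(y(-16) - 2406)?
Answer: -1537293059/197 ≈ -7.8035e+6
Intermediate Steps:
y(K) = -4*K
-194 + (((47 - 10)/(-334 - 60) - 1*(-1254)) + 2078)*(y(-16) - 2406) = -194 + (((47 - 10)/(-334 - 60) - 1*(-1254)) + 2078)*(-4*(-16) - 2406) = -194 + ((37/(-394) + 1254) + 2078)*(64 - 2406) = -194 + ((37*(-1/394) + 1254) + 2078)*(-2342) = -194 + ((-37/394 + 1254) + 2078)*(-2342) = -194 + (494039/394 + 2078)*(-2342) = -194 + (1312771/394)*(-2342) = -194 - 1537254841/197 = -1537293059/197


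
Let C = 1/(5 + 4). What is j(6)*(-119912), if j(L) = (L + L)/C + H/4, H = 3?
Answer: -13040430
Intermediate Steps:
C = 1/9 ≈ 0.11111
j(L) = 3/4 + 18*L (j(L) = (L + L)/(1/9) + 3/4 = (2*L)*9 + 3*(1/4) = 18*L + 3/4 = 3/4 + 18*L)
j(6)*(-119912) = (3/4 + 18*6)*(-119912) = (3/4 + 108)*(-119912) = (435/4)*(-119912) = -13040430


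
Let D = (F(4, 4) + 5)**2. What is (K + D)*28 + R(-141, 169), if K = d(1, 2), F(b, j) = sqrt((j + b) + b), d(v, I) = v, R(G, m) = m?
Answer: 1233 + 560*sqrt(3) ≈ 2202.9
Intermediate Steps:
F(b, j) = sqrt(j + 2*b) (F(b, j) = sqrt((b + j) + b) = sqrt(j + 2*b))
D = (5 + 2*sqrt(3))**2 (D = (sqrt(4 + 2*4) + 5)**2 = (sqrt(4 + 8) + 5)**2 = (sqrt(12) + 5)**2 = (2*sqrt(3) + 5)**2 = (5 + 2*sqrt(3))**2 ≈ 71.641)
K = 1
(K + D)*28 + R(-141, 169) = (1 + (37 + 20*sqrt(3)))*28 + 169 = (38 + 20*sqrt(3))*28 + 169 = (1064 + 560*sqrt(3)) + 169 = 1233 + 560*sqrt(3)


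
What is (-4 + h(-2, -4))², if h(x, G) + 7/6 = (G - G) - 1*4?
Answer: 3025/36 ≈ 84.028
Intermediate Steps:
h(x, G) = -31/6 (h(x, G) = -7/6 + ((G - G) - 1*4) = -7/6 + (0 - 4) = -7/6 - 4 = -31/6)
(-4 + h(-2, -4))² = (-4 - 31/6)² = (-55/6)² = 3025/36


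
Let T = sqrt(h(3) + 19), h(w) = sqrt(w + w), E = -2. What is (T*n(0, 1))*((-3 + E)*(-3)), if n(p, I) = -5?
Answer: -75*sqrt(19 + sqrt(6)) ≈ -347.35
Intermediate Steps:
h(w) = sqrt(2)*sqrt(w) (h(w) = sqrt(2*w) = sqrt(2)*sqrt(w))
T = sqrt(19 + sqrt(6)) (T = sqrt(sqrt(2)*sqrt(3) + 19) = sqrt(sqrt(6) + 19) = sqrt(19 + sqrt(6)) ≈ 4.6314)
(T*n(0, 1))*((-3 + E)*(-3)) = (sqrt(19 + sqrt(6))*(-5))*((-3 - 2)*(-3)) = (-5*sqrt(19 + sqrt(6)))*(-5*(-3)) = -5*sqrt(19 + sqrt(6))*15 = -75*sqrt(19 + sqrt(6))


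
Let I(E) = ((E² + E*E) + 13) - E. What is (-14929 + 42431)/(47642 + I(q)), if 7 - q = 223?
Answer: 27502/141183 ≈ 0.19480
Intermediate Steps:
q = -216 (q = 7 - 1*223 = 7 - 223 = -216)
I(E) = 13 - E + 2*E² (I(E) = ((E² + E²) + 13) - E = (2*E² + 13) - E = (13 + 2*E²) - E = 13 - E + 2*E²)
(-14929 + 42431)/(47642 + I(q)) = (-14929 + 42431)/(47642 + (13 - 1*(-216) + 2*(-216)²)) = 27502/(47642 + (13 + 216 + 2*46656)) = 27502/(47642 + (13 + 216 + 93312)) = 27502/(47642 + 93541) = 27502/141183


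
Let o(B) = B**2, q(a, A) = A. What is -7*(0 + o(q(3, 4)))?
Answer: -112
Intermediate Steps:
-7*(0 + o(q(3, 4))) = -7*(0 + 4**2) = -7*(0 + 16) = -7*16 = -112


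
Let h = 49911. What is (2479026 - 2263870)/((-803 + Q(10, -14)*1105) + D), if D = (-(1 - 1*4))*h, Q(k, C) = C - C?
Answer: 107578/74465 ≈ 1.4447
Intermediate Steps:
Q(k, C) = 0
D = 149733 (D = -(1 - 1*4)*49911 = -(1 - 4)*49911 = -1*(-3)*49911 = 3*49911 = 149733)
(2479026 - 2263870)/((-803 + Q(10, -14)*1105) + D) = (2479026 - 2263870)/((-803 + 0*1105) + 149733) = 215156/((-803 + 0) + 149733) = 215156/(-803 + 149733) = 215156/148930 = 215156*(1/148930) = 107578/74465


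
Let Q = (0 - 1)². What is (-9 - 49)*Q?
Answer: -58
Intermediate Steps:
Q = 1 (Q = (-1)² = 1)
(-9 - 49)*Q = (-9 - 49)*1 = -58*1 = -58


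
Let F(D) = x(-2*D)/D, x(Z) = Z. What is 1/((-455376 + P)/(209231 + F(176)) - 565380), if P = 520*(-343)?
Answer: -209229/118294525756 ≈ -1.7687e-6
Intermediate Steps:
P = -178360
F(D) = -2 (F(D) = (-2*D)/D = -2)
1/((-455376 + P)/(209231 + F(176)) - 565380) = 1/((-455376 - 178360)/(209231 - 2) - 565380) = 1/(-633736/209229 - 565380) = 1/(-118294525756/209229) = -209229/118294525756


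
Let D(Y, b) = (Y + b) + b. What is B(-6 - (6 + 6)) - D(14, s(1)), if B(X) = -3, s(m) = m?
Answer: -19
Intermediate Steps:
D(Y, b) = Y + 2*b
B(-6 - (6 + 6)) - D(14, s(1)) = -3 - (14 + 2*1) = -3 - (14 + 2) = -3 - 1*16 = -3 - 16 = -19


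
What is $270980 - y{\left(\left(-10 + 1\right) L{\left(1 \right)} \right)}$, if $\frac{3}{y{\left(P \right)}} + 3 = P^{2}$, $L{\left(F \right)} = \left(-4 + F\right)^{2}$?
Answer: $\frac{592362279}{2186} \approx 2.7098 \cdot 10^{5}$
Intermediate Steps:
$y{\left(P \right)} = \frac{3}{-3 + P^{2}}$
$270980 - y{\left(\left(-10 + 1\right) L{\left(1 \right)} \right)} = 270980 - \frac{3}{-3 + \left(\left(-10 + 1\right) \left(-4 + 1\right)^{2}\right)^{2}} = 270980 - \frac{3}{-3 + \left(- 9 \left(-3\right)^{2}\right)^{2}} = 270980 - \frac{3}{-3 + \left(\left(-9\right) 9\right)^{2}} = 270980 - \frac{3}{-3 + \left(-81\right)^{2}} = 270980 - \frac{3}{-3 + 6561} = 270980 - \frac{3}{6558} = 270980 - 3 \cdot \frac{1}{6558} = 270980 - \frac{1}{2186} = \frac{592362279}{2186}$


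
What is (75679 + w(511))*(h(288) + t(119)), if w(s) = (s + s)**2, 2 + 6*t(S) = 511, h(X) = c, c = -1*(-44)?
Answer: 865885999/6 ≈ 1.4431e+8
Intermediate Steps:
c = 44
h(X) = 44
t(S) = 509/6 (t(S) = -1/3 + (1/6)*511 = -1/3 + 511/6 = 509/6)
w(s) = 4*s**2 (w(s) = (2*s)**2 = 4*s**2)
(75679 + w(511))*(h(288) + t(119)) = (75679 + 4*511**2)*(44 + 509/6) = (75679 + 4*261121)*(773/6) = (75679 + 1044484)*(773/6) = 1120163*(773/6) = 865885999/6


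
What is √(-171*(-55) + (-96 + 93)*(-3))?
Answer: 3*√1046 ≈ 97.026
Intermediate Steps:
√(-171*(-55) + (-96 + 93)*(-3)) = √(9405 - 3*(-3)) = √(9405 + 9) = √9414 = 3*√1046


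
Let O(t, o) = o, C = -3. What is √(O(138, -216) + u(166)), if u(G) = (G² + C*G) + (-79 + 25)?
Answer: 2*√6697 ≈ 163.67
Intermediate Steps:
u(G) = -54 + G² - 3*G (u(G) = (G² - 3*G) + (-79 + 25) = (G² - 3*G) - 54 = -54 + G² - 3*G)
√(O(138, -216) + u(166)) = √(-216 + (-54 + 166² - 3*166)) = √(-216 + (-54 + 27556 - 498)) = √(-216 + 27004) = √26788 = 2*√6697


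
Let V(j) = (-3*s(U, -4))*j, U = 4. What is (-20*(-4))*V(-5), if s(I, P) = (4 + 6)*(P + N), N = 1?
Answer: -36000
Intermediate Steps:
s(I, P) = 10 + 10*P (s(I, P) = (4 + 6)*(P + 1) = 10*(1 + P) = 10 + 10*P)
V(j) = 90*j (V(j) = (-3*(10 + 10*(-4)))*j = (-3*(10 - 40))*j = (-3*(-30))*j = 90*j)
(-20*(-4))*V(-5) = (-20*(-4))*(90*(-5)) = 80*(-450) = -36000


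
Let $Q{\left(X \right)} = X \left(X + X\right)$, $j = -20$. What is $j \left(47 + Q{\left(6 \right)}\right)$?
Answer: $-2380$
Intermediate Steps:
$Q{\left(X \right)} = 2 X^{2}$ ($Q{\left(X \right)} = X 2 X = 2 X^{2}$)
$j \left(47 + Q{\left(6 \right)}\right) = - 20 \left(47 + 2 \cdot 6^{2}\right) = - 20 \left(47 + 2 \cdot 36\right) = - 20 \left(47 + 72\right) = \left(-20\right) 119 = -2380$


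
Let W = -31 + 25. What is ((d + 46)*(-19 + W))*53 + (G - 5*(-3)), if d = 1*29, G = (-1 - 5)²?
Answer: -99324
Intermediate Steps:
W = -6
G = 36 (G = (-6)² = 36)
d = 29
((d + 46)*(-19 + W))*53 + (G - 5*(-3)) = ((29 + 46)*(-19 - 6))*53 + (36 - 5*(-3)) = (75*(-25))*53 + (36 + 15) = -1875*53 + 51 = -99375 + 51 = -99324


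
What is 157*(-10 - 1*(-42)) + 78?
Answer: 5102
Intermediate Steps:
157*(-10 - 1*(-42)) + 78 = 157*(-10 + 42) + 78 = 157*32 + 78 = 5024 + 78 = 5102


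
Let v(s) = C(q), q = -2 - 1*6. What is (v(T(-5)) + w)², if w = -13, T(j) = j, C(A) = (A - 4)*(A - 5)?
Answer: 20449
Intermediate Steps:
q = -8 (q = -2 - 6 = -8)
C(A) = (-5 + A)*(-4 + A) (C(A) = (-4 + A)*(-5 + A) = (-5 + A)*(-4 + A))
v(s) = 156 (v(s) = 20 + (-8)² - 9*(-8) = 20 + 64 + 72 = 156)
(v(T(-5)) + w)² = (156 - 13)² = 143² = 20449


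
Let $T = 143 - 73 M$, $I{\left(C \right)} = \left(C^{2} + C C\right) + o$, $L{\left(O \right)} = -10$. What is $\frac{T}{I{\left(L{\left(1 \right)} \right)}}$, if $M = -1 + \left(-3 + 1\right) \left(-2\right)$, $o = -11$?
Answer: $- \frac{76}{189} \approx -0.40212$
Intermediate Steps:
$M = 3$ ($M = -1 - -4 = -1 + 4 = 3$)
$I{\left(C \right)} = -11 + 2 C^{2}$ ($I{\left(C \right)} = \left(C^{2} + C C\right) - 11 = \left(C^{2} + C^{2}\right) - 11 = 2 C^{2} - 11 = -11 + 2 C^{2}$)
$T = -76$ ($T = 143 - 219 = -76$)
$\frac{T}{I{\left(L{\left(1 \right)} \right)}} = - \frac{76}{-11 + 2 \left(-10\right)^{2}} = - \frac{76}{-11 + 2 \cdot 100} = - \frac{76}{-11 + 200} = - \frac{76}{189}$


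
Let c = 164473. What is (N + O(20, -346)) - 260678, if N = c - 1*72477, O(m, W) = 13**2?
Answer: -168513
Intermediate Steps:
O(m, W) = 169
N = 91996 (N = 164473 - 1*72477 = 164473 - 72477 = 91996)
(N + O(20, -346)) - 260678 = (91996 + 169) - 260678 = 92165 - 260678 = -168513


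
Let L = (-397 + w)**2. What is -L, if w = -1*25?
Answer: -178084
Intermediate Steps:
w = -25
L = 178084 (L = (-397 - 25)**2 = (-422)**2 = 178084)
-L = -1*178084 = -178084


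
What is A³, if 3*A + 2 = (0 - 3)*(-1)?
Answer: 1/27 ≈ 0.037037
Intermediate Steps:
A = ⅓ (A = -⅔ + ((0 - 3)*(-1))/3 = -⅔ + (-3*(-1))/3 = -⅔ + (⅓)*3 = -⅔ + 1 = ⅓ ≈ 0.33333)
A³ = (⅓)³ = 1/27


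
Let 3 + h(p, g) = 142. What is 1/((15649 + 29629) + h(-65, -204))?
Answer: 1/45417 ≈ 2.2018e-5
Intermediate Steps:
h(p, g) = 139 (h(p, g) = -3 + 142 = 139)
1/((15649 + 29629) + h(-65, -204)) = 1/((15649 + 29629) + 139) = 1/(45278 + 139) = 1/45417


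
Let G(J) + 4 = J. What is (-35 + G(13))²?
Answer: 676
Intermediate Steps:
G(J) = -4 + J
(-35 + G(13))² = (-35 + (-4 + 13))² = (-35 + 9)² = (-26)² = 676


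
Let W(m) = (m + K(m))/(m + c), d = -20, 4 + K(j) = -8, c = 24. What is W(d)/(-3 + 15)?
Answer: -⅔ ≈ -0.66667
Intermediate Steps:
K(j) = -12 (K(j) = -4 - 8 = -12)
W(m) = (-12 + m)/(24 + m) (W(m) = (m - 12)/(m + 24) = (-12 + m)/(24 + m))
W(d)/(-3 + 15) = ((-12 - 20)/(24 - 20))/(-3 + 15) = (-32/4)/12 = ((¼)*(-32))/12 = (1/12)*(-8) = -⅔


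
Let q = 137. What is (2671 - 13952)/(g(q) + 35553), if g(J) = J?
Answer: -11281/35690 ≈ -0.31608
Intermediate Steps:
(2671 - 13952)/(g(q) + 35553) = (2671 - 13952)/(137 + 35553) = -11281/35690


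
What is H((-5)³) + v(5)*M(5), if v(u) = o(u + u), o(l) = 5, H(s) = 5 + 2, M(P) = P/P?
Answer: 12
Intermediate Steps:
M(P) = 1
H(s) = 7
v(u) = 5
H((-5)³) + v(5)*M(5) = 7 + 5*1 = 7 + 5 = 12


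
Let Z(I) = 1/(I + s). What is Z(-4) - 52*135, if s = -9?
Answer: -91261/13 ≈ -7020.1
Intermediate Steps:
Z(I) = 1/(-9 + I) (Z(I) = 1/(I - 9) = 1/(-9 + I))
Z(-4) - 52*135 = 1/(-9 - 4) - 52*135 = 1/(-13) - 7020 = -1/13 - 7020 = -91261/13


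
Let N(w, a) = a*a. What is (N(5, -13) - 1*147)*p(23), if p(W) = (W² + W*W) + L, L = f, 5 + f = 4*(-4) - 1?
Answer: 22792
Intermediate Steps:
N(w, a) = a²
f = -22 (f = -5 + (4*(-4) - 1) = -5 + (-16 - 1) = -5 - 17 = -22)
L = -22
p(W) = -22 + 2*W² (p(W) = (W² + W*W) - 22 = (W² + W²) - 22 = 2*W² - 22 = -22 + 2*W²)
(N(5, -13) - 1*147)*p(23) = ((-13)² - 1*147)*(-22 + 2*23²) = (169 - 147)*(-22 + 2*529) = 22*(-22 + 1058) = 22*1036 = 22792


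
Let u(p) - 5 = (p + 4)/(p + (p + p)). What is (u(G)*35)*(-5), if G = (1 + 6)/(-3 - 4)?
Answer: -700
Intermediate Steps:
G = -1 (G = 7/(-7) = 7*(-⅐) = -1)
u(p) = 5 + (4 + p)/(3*p) (u(p) = 5 + (p + 4)/(p + (p + p)) = 5 + (4 + p)/(p + 2*p) = 5 + (4 + p)/((3*p)) = 5 + (4 + p)*(1/(3*p)) = 5 + (4 + p)/(3*p))
(u(G)*35)*(-5) = (((4/3)*(1 + 4*(-1))/(-1))*35)*(-5) = (((4/3)*(-1)*(1 - 4))*35)*(-5) = (((4/3)*(-1)*(-3))*35)*(-5) = (4*35)*(-5) = 140*(-5) = -700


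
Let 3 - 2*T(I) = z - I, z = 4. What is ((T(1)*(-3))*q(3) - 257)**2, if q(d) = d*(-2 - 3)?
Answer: 66049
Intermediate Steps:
q(d) = -5*d (q(d) = d*(-5) = -5*d)
T(I) = -1/2 + I/2 (T(I) = 3/2 - (4 - I)/2 = 3/2 + (-2 + I/2) = -1/2 + I/2)
((T(1)*(-3))*q(3) - 257)**2 = (((-1/2 + (1/2)*1)*(-3))*(-5*3) - 257)**2 = (((-1/2 + 1/2)*(-3))*(-15) - 257)**2 = ((0*(-3))*(-15) - 257)**2 = (0*(-15) - 257)**2 = (0 - 257)**2 = (-257)**2 = 66049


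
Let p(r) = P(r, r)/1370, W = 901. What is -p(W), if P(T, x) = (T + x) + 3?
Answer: -361/274 ≈ -1.3175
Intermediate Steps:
P(T, x) = 3 + T + x
p(r) = 3/1370 + r/685 (p(r) = (3 + r + r)/1370 = (3 + 2*r)*(1/1370) = 3/1370 + r/685)
-p(W) = -(3/1370 + (1/685)*901) = -(3/1370 + 901/685) = -1*361/274 = -361/274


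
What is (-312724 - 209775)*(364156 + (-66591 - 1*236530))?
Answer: -31890726465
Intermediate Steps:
(-312724 - 209775)*(364156 + (-66591 - 1*236530)) = -522499*(364156 + (-66591 - 236530)) = -522499*(364156 - 303121) = -522499*61035 = -31890726465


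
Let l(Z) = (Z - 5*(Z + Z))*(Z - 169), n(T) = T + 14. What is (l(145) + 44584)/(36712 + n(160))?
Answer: 37952/18443 ≈ 2.0578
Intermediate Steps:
n(T) = 14 + T
l(Z) = -9*Z*(-169 + Z) (l(Z) = (Z - 10*Z)*(-169 + Z) = (-9*Z)*(-169 + Z) = -9*Z*(-169 + Z))
(l(145) + 44584)/(36712 + n(160)) = (9*145*(169 - 1*145) + 44584)/(36712 + (14 + 160)) = (9*145*(169 - 145) + 44584)/(36712 + 174) = (9*145*24 + 44584)/36886 = (31320 + 44584)*(1/36886) = 75904*(1/36886) = 37952/18443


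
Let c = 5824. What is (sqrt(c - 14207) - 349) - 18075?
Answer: -18424 + I*sqrt(8383) ≈ -18424.0 + 91.559*I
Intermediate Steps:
(sqrt(c - 14207) - 349) - 18075 = (sqrt(5824 - 14207) - 349) - 18075 = (sqrt(-8383) - 349) - 18075 = (I*sqrt(8383) - 349) - 18075 = (-349 + I*sqrt(8383)) - 18075 = -18424 + I*sqrt(8383)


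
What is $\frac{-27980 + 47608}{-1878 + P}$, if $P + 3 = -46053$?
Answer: $- \frac{9814}{23967} \approx -0.40948$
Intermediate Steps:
$P = -46056$ ($P = -3 - 46053 = -46056$)
$\frac{-27980 + 47608}{-1878 + P} = \frac{-27980 + 47608}{-1878 - 46056} = \frac{19628}{-47934} = 19628 \left(- \frac{1}{47934}\right) = - \frac{9814}{23967}$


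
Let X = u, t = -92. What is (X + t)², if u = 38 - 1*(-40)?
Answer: 196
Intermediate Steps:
u = 78 (u = 38 + 40 = 78)
X = 78
(X + t)² = (78 - 92)² = (-14)² = 196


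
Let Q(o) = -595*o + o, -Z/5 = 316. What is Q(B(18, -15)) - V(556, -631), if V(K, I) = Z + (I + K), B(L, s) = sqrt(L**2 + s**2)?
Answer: 1655 - 1782*sqrt(61) ≈ -12263.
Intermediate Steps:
Z = -1580 (Z = -5*316 = -1580)
V(K, I) = -1580 + I + K (V(K, I) = -1580 + (I + K) = -1580 + I + K)
Q(o) = -594*o
Q(B(18, -15)) - V(556, -631) = -594*sqrt(18**2 + (-15)**2) - (-1580 - 631 + 556) = -594*sqrt(324 + 225) - 1*(-1655) = -1782*sqrt(61) + 1655 = 1655 - 1782*sqrt(61)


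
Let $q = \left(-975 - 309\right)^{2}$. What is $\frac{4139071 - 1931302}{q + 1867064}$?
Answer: $\frac{2207769}{3515720} \approx 0.62797$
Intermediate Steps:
$q = 1648656$ ($q = \left(-1284\right)^{2} = 1648656$)
$\frac{4139071 - 1931302}{q + 1867064} = \frac{4139071 - 1931302}{1648656 + 1867064} = \frac{2207769}{3515720}$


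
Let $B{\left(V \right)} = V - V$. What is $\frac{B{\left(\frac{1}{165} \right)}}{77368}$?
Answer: $0$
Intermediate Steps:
$B{\left(V \right)} = 0$
$\frac{B{\left(\frac{1}{165} \right)}}{77368} = \frac{0}{77368} = 0 \cdot \frac{1}{77368} = 0$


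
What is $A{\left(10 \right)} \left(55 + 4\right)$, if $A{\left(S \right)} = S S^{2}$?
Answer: $59000$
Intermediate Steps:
$A{\left(S \right)} = S^{3}$
$A{\left(10 \right)} \left(55 + 4\right) = 10^{3} \left(55 + 4\right) = 1000 \cdot 59 = 59000$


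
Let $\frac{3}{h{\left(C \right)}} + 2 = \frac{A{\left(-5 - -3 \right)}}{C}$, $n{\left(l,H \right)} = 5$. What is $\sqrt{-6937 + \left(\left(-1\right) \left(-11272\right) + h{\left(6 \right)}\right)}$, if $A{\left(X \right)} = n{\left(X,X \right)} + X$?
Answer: $\sqrt{4333} \approx 65.826$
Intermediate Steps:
$A{\left(X \right)} = 5 + X$
$h{\left(C \right)} = \frac{3}{-2 + \frac{3}{C}}$ ($h{\left(C \right)} = \frac{3}{-2 + \frac{5 - 2}{C}} = \frac{3}{-2 + \frac{3}{C}}$)
$\sqrt{-6937 + \left(\left(-1\right) \left(-11272\right) + h{\left(6 \right)}\right)} = \sqrt{-6937 - \left(-11272 + \frac{18}{-3 + 2 \cdot 6}\right)} = \sqrt{-6937 + \left(11272 - \frac{18}{-3 + 12}\right)} = \sqrt{-6937 + \left(11272 - \frac{18}{9}\right)} = \sqrt{-6937 + \left(11272 - 18 \cdot \frac{1}{9}\right)} = \sqrt{-6937 + \left(11272 - 2\right)} = \sqrt{-6937 + 11270} = \sqrt{4333}$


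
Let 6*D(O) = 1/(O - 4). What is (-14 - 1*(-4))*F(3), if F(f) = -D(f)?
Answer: -5/3 ≈ -1.6667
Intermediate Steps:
D(O) = 1/(6*(-4 + O)) (D(O) = 1/(6*(O - 4)) = 1/(6*(-4 + O)))
F(f) = -1/(6*(-4 + f))
(-14 - 1*(-4))*F(3) = (-14 - 1*(-4))*(-1/(-24 + 6*3)) = (-14 + 4)*(-1/(-24 + 18)) = -(-10)/(-6) = -(-10)*(-1)/6 = -10*⅙ = -5/3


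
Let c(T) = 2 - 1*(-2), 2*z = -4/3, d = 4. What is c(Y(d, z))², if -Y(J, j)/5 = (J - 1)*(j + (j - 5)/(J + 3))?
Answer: 16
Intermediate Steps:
z = -⅔ (z = (-4/3)/2 = (-4*⅓)/2 = (½)*(-4/3) = -⅔ ≈ -0.66667)
Y(J, j) = -5*(-1 + J)*(j + (-5 + j)/(3 + J)) (Y(J, j) = -5*(J - 1)*(j + (j - 5)/(J + 3)) = -5*(-1 + J)*(j + (-5 + j)/(3 + J)))
c(T) = 4 (c(T) = 2 + 2 = 4)
c(Y(d, z))² = 4² = 16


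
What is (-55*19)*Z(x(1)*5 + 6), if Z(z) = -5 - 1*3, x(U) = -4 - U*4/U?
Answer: 8360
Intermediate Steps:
x(U) = -8 (x(U) = -4 - 4*U/U = -4 - 1*4 = -4 - 4 = -8)
Z(z) = -8 (Z(z) = -5 - 3 = -8)
(-55*19)*Z(x(1)*5 + 6) = -55*19*(-8) = -1045*(-8) = 8360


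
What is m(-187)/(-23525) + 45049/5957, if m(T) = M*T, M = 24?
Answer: 1086512741/140138425 ≈ 7.7531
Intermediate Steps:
m(T) = 24*T
m(-187)/(-23525) + 45049/5957 = (24*(-187))/(-23525) + 45049/5957 = -4488*(-1/23525) + 45049*(1/5957) = 4488/23525 + 45049/5957 = 1086512741/140138425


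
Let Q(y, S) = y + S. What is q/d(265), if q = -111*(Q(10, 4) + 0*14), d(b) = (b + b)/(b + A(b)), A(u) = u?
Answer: -1554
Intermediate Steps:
Q(y, S) = S + y
d(b) = 1 (d(b) = (b + b)/(b + b) = (2*b)/((2*b)) = (2*b)*(1/(2*b)) = 1)
q = -1554 (q = -111*((4 + 10) + 0*14) = -111*(14 + 0) = -111*14 = -1554)
q/d(265) = -1554/1 = -1554*1 = -1554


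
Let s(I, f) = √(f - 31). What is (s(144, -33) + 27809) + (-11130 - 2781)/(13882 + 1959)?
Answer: 440508458/15841 + 8*I ≈ 27808.0 + 8.0*I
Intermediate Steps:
s(I, f) = √(-31 + f)
(s(144, -33) + 27809) + (-11130 - 2781)/(13882 + 1959) = (√(-31 - 33) + 27809) + (-11130 - 2781)/(13882 + 1959) = (√(-64) + 27809) - 13911/15841 = (8*I + 27809) - 13911*1/15841 = (27809 + 8*I) - 13911/15841 = 440508458/15841 + 8*I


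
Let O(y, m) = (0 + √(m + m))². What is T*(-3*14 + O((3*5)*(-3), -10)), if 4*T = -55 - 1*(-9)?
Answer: 713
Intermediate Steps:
T = -23/2 (T = (-55 - 1*(-9))/4 = (-55 + 9)/4 = (¼)*(-46) = -23/2 ≈ -11.500)
O(y, m) = 2*m (O(y, m) = (0 + √(2*m))² = (0 + √2*√m)² = (√2*√m)² = 2*m)
T*(-3*14 + O((3*5)*(-3), -10)) = -23*(-3*14 + 2*(-10))/2 = -23*(-42 - 20)/2 = -23/2*(-62) = 713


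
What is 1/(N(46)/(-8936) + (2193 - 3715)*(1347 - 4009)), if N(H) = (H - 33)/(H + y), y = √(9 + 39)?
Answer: 669051514619458064/2710705030756019535621673 - 464672*√3/2710705030756019535621673 ≈ 2.4682e-7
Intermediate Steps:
y = 4*√3 (y = √48 = 4*√3 ≈ 6.9282)
N(H) = (-33 + H)/(H + 4*√3) (N(H) = (H - 33)/(H + 4*√3) = (-33 + H)/(H + 4*√3))
1/(N(46)/(-8936) + (2193 - 3715)*(1347 - 4009)) = 1/(((-33 + 46)/(46 + 4*√3))/(-8936) + (2193 - 3715)*(1347 - 4009)) = 1/((13/(46 + 4*√3))*(-1/8936) - 1522*(-2662)) = 1/((13/(46 + 4*√3))*(-1/8936) + 4051564) = 1/(-13/(8936*(46 + 4*√3)) + 4051564) = 1/(4051564 - 13/(8936*(46 + 4*√3)))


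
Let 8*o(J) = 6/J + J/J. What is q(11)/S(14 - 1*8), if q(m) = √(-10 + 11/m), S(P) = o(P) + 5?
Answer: 4*I/7 ≈ 0.57143*I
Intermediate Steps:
o(J) = ⅛ + 3/(4*J) (o(J) = (6/J + J/J)/8 = (6/J + 1)/8 = (1 + 6/J)/8 = ⅛ + 3/(4*J))
S(P) = 5 + (6 + P)/(8*P) (S(P) = (6 + P)/(8*P) + 5 = 5 + (6 + P)/(8*P))
q(11)/S(14 - 1*8) = √(-10 + 11/11)/(((6 + 41*(14 - 1*8))/(8*(14 - 1*8)))) = √(-10 + 11*(1/11))/(((6 + 41*(14 - 8))/(8*(14 - 8)))) = √(-10 + 1)/(((⅛)*(6 + 41*6)/6)) = √(-9)/(((⅛)*(⅙)*(6 + 246))) = (3*I)/(((⅛)*(⅙)*252)) = (3*I)/(21/4) = (3*I)*(4/21) = 4*I/7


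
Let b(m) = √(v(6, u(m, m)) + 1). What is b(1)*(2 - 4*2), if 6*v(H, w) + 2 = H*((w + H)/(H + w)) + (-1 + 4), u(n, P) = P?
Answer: -√78 ≈ -8.8318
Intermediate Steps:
v(H, w) = ⅙ + H/6 (v(H, w) = -⅓ + (H*((w + H)/(H + w)) + (-1 + 4))/6 = -⅓ + (H*((H + w)/(H + w)) + 3)/6 = -⅓ + (H*1 + 3)/6 = -⅓ + (H + 3)/6 = -⅓ + (3 + H)/6 = -⅓ + (½ + H/6) = ⅙ + H/6)
b(m) = √78/6 (b(m) = √((⅙ + (⅙)*6) + 1) = √((⅙ + 1) + 1) = √(7/6 + 1) = √(13/6) = √78/6)
b(1)*(2 - 4*2) = (√78/6)*(2 - 4*2) = (√78/6)*(2 - 8) = (√78/6)*(-6) = -√78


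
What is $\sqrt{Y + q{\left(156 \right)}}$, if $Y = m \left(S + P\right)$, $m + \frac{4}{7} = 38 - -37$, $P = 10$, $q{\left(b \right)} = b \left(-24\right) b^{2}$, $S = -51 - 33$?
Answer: $\frac{i \sqrt{4464855094}}{7} \approx 9545.7 i$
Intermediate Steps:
$S = -84$ ($S = -51 - 33 = -84$)
$q{\left(b \right)} = - 24 b^{3}$ ($q{\left(b \right)} = - 24 b b^{2} = - 24 b^{3}$)
$m = \frac{521}{7}$ ($m = - \frac{4}{7} + \left(38 - -37\right) = - \frac{4}{7} + \left(38 + 37\right) = - \frac{4}{7} + 75 = \frac{521}{7} \approx 74.429$)
$Y = - \frac{38554}{7}$ ($Y = \frac{521 \left(-84 + 10\right)}{7} = \frac{521}{7} \left(-74\right) = - \frac{38554}{7} \approx -5507.7$)
$\sqrt{Y + q{\left(156 \right)}} = \sqrt{- \frac{38554}{7} - 24 \cdot 156^{3}} = \sqrt{- \frac{38554}{7} - 91113984} = \sqrt{- \frac{637836442}{7}} = \frac{i \sqrt{4464855094}}{7}$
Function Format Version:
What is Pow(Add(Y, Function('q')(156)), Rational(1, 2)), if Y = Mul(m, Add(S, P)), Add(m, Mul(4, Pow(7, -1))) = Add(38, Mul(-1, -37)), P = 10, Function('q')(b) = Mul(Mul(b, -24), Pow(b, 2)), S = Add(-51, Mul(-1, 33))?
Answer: Mul(Rational(1, 7), I, Pow(4464855094, Rational(1, 2))) ≈ Mul(9545.7, I)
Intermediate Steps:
S = -84 (S = Add(-51, -33) = -84)
Function('q')(b) = Mul(-24, Pow(b, 3)) (Function('q')(b) = Mul(Mul(-24, b), Pow(b, 2)) = Mul(-24, Pow(b, 3)))
m = Rational(521, 7) (m = Add(Rational(-4, 7), Add(38, Mul(-1, -37))) = Add(Rational(-4, 7), Add(38, 37)) = Add(Rational(-4, 7), 75) = Rational(521, 7) ≈ 74.429)
Y = Rational(-38554, 7) (Y = Mul(Rational(521, 7), Add(-84, 10)) = Mul(Rational(521, 7), -74) = Rational(-38554, 7) ≈ -5507.7)
Pow(Add(Y, Function('q')(156)), Rational(1, 2)) = Pow(Add(Rational(-38554, 7), Mul(-24, Pow(156, 3))), Rational(1, 2)) = Pow(Add(Rational(-38554, 7), Mul(-24, 3796416)), Rational(1, 2)) = Pow(Add(Rational(-38554, 7), -91113984), Rational(1, 2)) = Pow(Rational(-637836442, 7), Rational(1, 2)) = Mul(Rational(1, 7), I, Pow(4464855094, Rational(1, 2)))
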